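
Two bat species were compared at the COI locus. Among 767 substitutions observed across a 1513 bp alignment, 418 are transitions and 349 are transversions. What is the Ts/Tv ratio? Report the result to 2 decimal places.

R = 418/349 = 1.197707… ≈ 1.20 (to 2 d.p.).

1.20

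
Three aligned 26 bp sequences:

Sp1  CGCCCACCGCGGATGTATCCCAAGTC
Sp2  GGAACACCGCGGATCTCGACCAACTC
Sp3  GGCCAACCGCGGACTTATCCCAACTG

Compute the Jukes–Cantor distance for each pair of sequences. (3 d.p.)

d(Sp1,Sp2) = 0.396, d(Sp1,Sp3) = 0.276, d(Sp2,Sp3) = 0.464

Sp1–Sp2: 8/26 sites differ → p ≈ 0.307692, d = −0.75 ln(1 − 0.410256) = 0.396050 ≈ 0.396.
Sp1–Sp3: 6/26 sites differ → p ≈ 0.230769, d = −0.75 ln(1 − 0.307692) = 0.275793 ≈ 0.276.
Sp2–Sp3: 9/26 sites differ → p ≈ 0.346154, d = −0.75 ln(1 − 0.461539) = 0.464280 ≈ 0.464.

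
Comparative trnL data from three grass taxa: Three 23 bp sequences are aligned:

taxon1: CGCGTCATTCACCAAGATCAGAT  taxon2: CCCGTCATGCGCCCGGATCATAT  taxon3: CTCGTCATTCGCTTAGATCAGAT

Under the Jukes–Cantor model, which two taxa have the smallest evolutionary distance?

taxon1–taxon2: 6/23 differ, p = 0.261, d = 0.321.
taxon1–taxon3: 4/23 differ, p = 0.174, d = 0.198.
taxon2–taxon3: 6/23 differ, p = 0.261, d = 0.321.
The smallest distance is between taxon1 and taxon3.

taxon1 and taxon3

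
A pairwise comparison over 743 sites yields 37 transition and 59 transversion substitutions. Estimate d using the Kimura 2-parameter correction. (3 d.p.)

P = 37/743 ≈ 0.049798 and Q = 59/743 ≈ 0.079408.
Under the Kimura two-parameter model, d = −½ ln(1 − 2P − Q) − ¼ ln(1 − 2Q).
1 − 2P − Q = 0.820996, giving −½ ln(0.820996) = 0.098619.
1 − 2Q = 0.841184, giving −¼ ln(0.841184) = 0.043236.
d = 0.098619 + 0.043236 = 0.141855.

0.142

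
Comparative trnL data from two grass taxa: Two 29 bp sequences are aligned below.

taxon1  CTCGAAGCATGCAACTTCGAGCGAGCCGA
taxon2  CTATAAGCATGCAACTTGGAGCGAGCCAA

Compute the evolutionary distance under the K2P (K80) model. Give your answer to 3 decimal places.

Of 29 sites, 1 differences are transitions and 3 are transversions, so P = 1/29 ≈ 0.034483 and Q = 3/29 ≈ 0.103448.
Under the Kimura two-parameter model, d = −½ ln(1 − 2P − Q) − ¼ ln(1 − 2Q).
1 − 2P − Q = 0.827586, giving −½ ln(0.827586) = 0.094621.
1 − 2Q = 0.793104, giving −¼ ln(0.793104) = 0.057950.
d = 0.094621 + 0.057950 = 0.152571.

0.153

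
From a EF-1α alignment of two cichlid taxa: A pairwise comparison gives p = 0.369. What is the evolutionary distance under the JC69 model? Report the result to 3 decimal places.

d = −(3/4) ln(1 − 4p/3) = −0.75 ln(1 − 0.492) = −0.75 ln(0.508)
  = −0.75 × (-0.677274) = 0.507956 substitutions/site.

0.508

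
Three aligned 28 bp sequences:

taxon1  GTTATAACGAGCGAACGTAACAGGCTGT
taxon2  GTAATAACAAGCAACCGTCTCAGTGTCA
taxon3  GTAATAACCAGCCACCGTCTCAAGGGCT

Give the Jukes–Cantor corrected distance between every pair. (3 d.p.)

d(taxon1,taxon2) = 0.485, d(taxon1,taxon3) = 0.485, d(taxon2,taxon3) = 0.252

taxon1–taxon2: 10/28 sites differ → p ≈ 0.357143, d = −0.75 ln(1 − 0.476191) = 0.484971 ≈ 0.485.
taxon1–taxon3: 10/28 sites differ → p ≈ 0.357143, d = −0.75 ln(1 − 0.476191) = 0.484971 ≈ 0.485.
taxon2–taxon3: 6/28 sites differ → p ≈ 0.214286, d = −0.75 ln(1 − 0.285715) = 0.252355 ≈ 0.252.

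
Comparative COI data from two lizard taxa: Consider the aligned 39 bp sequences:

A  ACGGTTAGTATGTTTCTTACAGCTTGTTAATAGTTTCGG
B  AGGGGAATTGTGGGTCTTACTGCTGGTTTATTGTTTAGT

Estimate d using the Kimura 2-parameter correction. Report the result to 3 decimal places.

Of 39 sites, 1 differences are transitions and 12 are transversions, so P = 1/39 ≈ 0.025641 and Q = 12/39 ≈ 0.307692.
Under the Kimura two-parameter model, d = −½ ln(1 − 2P − Q) − ¼ ln(1 − 2Q).
1 − 2P − Q = 0.641026, giving −½ ln(0.641026) = 0.222343.
1 − 2Q = 0.384616, giving −¼ ln(0.384616) = 0.238877.
d = 0.222343 + 0.238877 = 0.461220.

0.461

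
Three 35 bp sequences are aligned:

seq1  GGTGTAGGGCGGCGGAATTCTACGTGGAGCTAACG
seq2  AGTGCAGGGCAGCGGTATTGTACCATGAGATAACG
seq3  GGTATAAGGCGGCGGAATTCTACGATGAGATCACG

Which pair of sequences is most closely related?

seq1–seq2: 9/35 differ, p = 0.257, d = 0.315.
seq1–seq3: 6/35 differ, p = 0.171, d = 0.195.
seq2–seq3: 9/35 differ, p = 0.257, d = 0.315.
The smallest distance is between seq1 and seq3.

seq1 and seq3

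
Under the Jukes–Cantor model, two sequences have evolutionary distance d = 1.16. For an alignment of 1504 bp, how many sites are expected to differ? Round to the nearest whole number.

888

Invert JC69: p = (3/4)(1 − e^(−4d/3)) = 0.75 × (1 − e^(-1.546667)) = 0.75 × (1 − 0.212957) = 0.590282.
Expected differing sites = pL ≈ 0.590282 × 1504 = 887.784128 ≈ 888.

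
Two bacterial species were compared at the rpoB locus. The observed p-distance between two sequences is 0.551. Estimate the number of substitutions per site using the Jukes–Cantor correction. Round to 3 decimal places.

0.995

d = −(3/4) ln(1 − 4p/3) = −0.75 ln(1 − 0.734667) = −0.75 ln(0.265333)
  = −0.75 × (-1.326770) = 0.995078 substitutions/site.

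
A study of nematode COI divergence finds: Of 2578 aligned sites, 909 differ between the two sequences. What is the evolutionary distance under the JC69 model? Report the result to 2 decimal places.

0.48

p = 909/2578 ≈ 0.352599.
d = −(3/4) ln(1 − 4p/3) = −0.75 ln(1 − 0.470132) = −0.75 ln(0.529868)
  = −0.75 × (-0.635127) = 0.476345 substitutions/site.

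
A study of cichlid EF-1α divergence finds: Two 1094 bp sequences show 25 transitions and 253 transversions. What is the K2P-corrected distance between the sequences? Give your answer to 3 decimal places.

P = 25/1094 ≈ 0.022852 and Q = 253/1094 ≈ 0.231261.
Under the Kimura two-parameter model, d = −½ ln(1 − 2P − Q) − ¼ ln(1 − 2Q).
1 − 2P − Q = 0.723035, giving −½ ln(0.723035) = 0.162149.
1 − 2Q = 0.537478, giving −¼ ln(0.537478) = 0.155217.
d = 0.162149 + 0.155217 = 0.317366.

0.317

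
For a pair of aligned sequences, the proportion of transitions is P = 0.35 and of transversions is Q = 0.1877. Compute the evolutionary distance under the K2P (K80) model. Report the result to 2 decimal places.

1.21

Under the Kimura two-parameter model, d = −½ ln(1 − 2P − Q) − ¼ ln(1 − 2Q).
1 − 2P − Q = 0.1123, giving −½ ln(0.1123) = 1.093291.
1 − 2Q = 0.6246, giving −¼ ln(0.6246) = 0.117661.
d = 1.093291 + 0.117661 = 1.210952.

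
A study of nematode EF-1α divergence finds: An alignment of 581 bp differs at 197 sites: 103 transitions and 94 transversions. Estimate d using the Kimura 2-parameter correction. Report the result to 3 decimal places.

P = 103/581 ≈ 0.177281 and Q = 94/581 ≈ 0.16179.
Under the Kimura two-parameter model, d = −½ ln(1 − 2P − Q) − ¼ ln(1 − 2Q).
1 − 2P − Q = 0.483648, giving −½ ln(0.483648) = 0.363199.
1 − 2Q = 0.67642, giving −¼ ln(0.67642) = 0.097735.
d = 0.363199 + 0.097735 = 0.460934.

0.461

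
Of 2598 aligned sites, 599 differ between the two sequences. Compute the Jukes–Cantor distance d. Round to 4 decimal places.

p = 599/2598 ≈ 0.230562.
d = −(3/4) ln(1 − 4p/3) = −0.75 ln(1 − 0.307416) = −0.75 ln(0.692584)
  = −0.75 × (-0.367326) = 0.275495 substitutions/site.

0.2755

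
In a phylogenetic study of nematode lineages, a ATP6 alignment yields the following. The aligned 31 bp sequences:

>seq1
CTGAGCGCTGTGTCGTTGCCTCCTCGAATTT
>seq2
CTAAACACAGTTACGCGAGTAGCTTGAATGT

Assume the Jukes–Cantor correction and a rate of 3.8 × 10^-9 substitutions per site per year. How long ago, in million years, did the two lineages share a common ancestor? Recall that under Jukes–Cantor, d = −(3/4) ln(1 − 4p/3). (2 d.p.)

102.25

The sequences differ at 15 of 31 sites, so p = 15/31 ≈ 0.483871.
d = −(3/4) ln(1 − 4p/3) = −0.75 ln(1 − 0.645161) = −0.75 ln(0.354839)
  = −0.75 × (-1.036091) = 0.777068 substitutions/site.
Under a molecular clock d = 2μt, so t = d/(2μ) = 0.777068 / (2 × 3.8 × 10^-9) = 102.25 million years.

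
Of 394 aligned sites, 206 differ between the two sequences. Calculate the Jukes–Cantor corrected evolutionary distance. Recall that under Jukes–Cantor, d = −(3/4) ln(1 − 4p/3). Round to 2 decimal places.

p = 206/394 ≈ 0.522843.
d = −(3/4) ln(1 − 4p/3) = −0.75 ln(1 − 0.697124) = −0.75 ln(0.302876)
  = −0.75 × (-1.194432) = 0.895824 substitutions/site.

0.90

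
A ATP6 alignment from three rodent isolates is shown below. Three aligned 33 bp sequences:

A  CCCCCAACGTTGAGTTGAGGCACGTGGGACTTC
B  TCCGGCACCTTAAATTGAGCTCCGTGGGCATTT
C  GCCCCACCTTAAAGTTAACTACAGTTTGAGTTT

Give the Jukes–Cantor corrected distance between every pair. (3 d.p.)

A–B: 13/33 sites differ → p ≈ 0.393939, d = −0.75 ln(1 − 0.525252) = 0.558728 ≈ 0.559.
A–C: 15/33 sites differ → p ≈ 0.454545, d = −0.75 ln(1 − 0.60606) = 0.698667 ≈ 0.699.
B–C: 17/33 sites differ → p ≈ 0.515152, d = −0.75 ln(1 − 0.686869) = 0.870850 ≈ 0.871.

d(A,B) = 0.559, d(A,C) = 0.699, d(B,C) = 0.871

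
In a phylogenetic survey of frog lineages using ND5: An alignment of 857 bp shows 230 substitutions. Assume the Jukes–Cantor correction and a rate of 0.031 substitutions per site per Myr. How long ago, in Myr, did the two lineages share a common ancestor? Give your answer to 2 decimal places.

5.36

p = 230/857 ≈ 0.268378.
d = −(3/4) ln(1 − 4p/3) = −0.75 ln(1 − 0.357837) = −0.75 ln(0.642163)
  = −0.75 × (-0.442913) = 0.332185 substitutions/site.
Under a molecular clock d = 2μt, so t = d/(2μ) = 0.332185 / (2 × 0.031) = 5.36 Myr.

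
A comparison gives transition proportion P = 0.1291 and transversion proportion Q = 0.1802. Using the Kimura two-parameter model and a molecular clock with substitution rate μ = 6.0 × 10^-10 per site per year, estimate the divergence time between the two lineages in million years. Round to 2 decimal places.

333.51

Under the Kimura two-parameter model, d = −½ ln(1 − 2P − Q) − ¼ ln(1 − 2Q).
1 − 2P − Q = 0.5616, giving −½ ln(0.5616) = 0.288483.
1 − 2Q = 0.6396, giving −¼ ln(0.6396) = 0.111728.
d = 0.288483 + 0.111728 = 0.400211.
Under a molecular clock d = 2μt, so t = d/(2μ) = 0.400211 / (2 × 6.0 × 10^-10) = 333.51 million years.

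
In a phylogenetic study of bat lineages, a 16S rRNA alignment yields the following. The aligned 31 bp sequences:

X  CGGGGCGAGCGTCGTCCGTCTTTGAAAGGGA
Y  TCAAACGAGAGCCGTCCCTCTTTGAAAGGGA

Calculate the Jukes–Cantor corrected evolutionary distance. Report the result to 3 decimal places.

0.316

The sequences differ at 8 of 31 sites (1, 2, 3, 4, 5, 10, 12, 18), so p = 8/31 ≈ 0.258065.
d = −(3/4) ln(1 − 4p/3) = −0.75 ln(1 − 0.344087) = −0.75 ln(0.655913)
  = −0.75 × (-0.421727) = 0.316295 substitutions/site.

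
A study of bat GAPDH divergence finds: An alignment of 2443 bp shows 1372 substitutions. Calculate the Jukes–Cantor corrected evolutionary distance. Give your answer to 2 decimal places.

p = 1372/2443 ≈ 0.561605.
d = −(3/4) ln(1 − 4p/3) = −0.75 ln(1 − 0.748807) = −0.75 ln(0.251193)
  = −0.75 × (-1.381534) = 1.036151 substitutions/site.

1.04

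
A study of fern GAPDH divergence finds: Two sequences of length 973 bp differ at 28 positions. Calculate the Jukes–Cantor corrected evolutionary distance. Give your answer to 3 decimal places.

p = 28/973 ≈ 0.028777.
d = −(3/4) ln(1 − 4p/3) = −0.75 ln(1 − 0.038369) = −0.75 ln(0.961631)
  = −0.75 × (-0.039124) = 0.029343 substitutions/site.

0.029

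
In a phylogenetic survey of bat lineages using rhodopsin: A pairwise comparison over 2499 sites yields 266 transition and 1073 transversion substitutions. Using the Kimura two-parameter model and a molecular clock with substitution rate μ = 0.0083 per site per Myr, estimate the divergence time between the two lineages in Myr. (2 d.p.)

60.44

P = 266/2499 ≈ 0.106443 and Q = 1073/2499 ≈ 0.429372.
Under the Kimura two-parameter model, d = −½ ln(1 − 2P − Q) − ¼ ln(1 − 2Q).
1 − 2P − Q = 0.357742, giving −½ ln(0.357742) = 0.513972.
1 − 2Q = 0.141256, giving −¼ ln(0.141256) = 0.489295.
d = 0.513972 + 0.489295 = 1.003267.
Under a molecular clock d = 2μt, so t = d/(2μ) = 1.003267 / (2 × 0.0083) = 60.44 Myr.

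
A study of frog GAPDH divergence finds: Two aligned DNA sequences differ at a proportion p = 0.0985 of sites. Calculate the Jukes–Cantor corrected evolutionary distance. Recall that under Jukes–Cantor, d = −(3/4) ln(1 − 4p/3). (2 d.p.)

d = −(3/4) ln(1 − 4p/3) = −0.75 ln(1 − 0.131333) = −0.75 ln(0.868667)
  = −0.75 × (-0.140795) = 0.105596 substitutions/site.

0.11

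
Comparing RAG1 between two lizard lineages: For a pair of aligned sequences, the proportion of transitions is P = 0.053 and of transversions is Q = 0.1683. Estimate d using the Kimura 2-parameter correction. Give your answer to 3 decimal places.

0.263

Under the Kimura two-parameter model, d = −½ ln(1 − 2P − Q) − ¼ ln(1 − 2Q).
1 − 2P − Q = 0.7257, giving −½ ln(0.7257) = 0.160309.
1 − 2Q = 0.6634, giving −¼ ln(0.6634) = 0.102594.
d = 0.160309 + 0.102594 = 0.262903.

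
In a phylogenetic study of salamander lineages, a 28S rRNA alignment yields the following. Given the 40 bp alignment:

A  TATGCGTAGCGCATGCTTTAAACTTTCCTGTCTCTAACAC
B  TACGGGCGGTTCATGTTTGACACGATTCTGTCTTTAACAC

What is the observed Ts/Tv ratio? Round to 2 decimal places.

1.17

Transitions are A↔G and C↔T; transversions are all other mismatches.
Transitions: 7. Transversions: 6.
R = 7/6 = 1.166666… ≈ 1.17 (to 2 d.p.).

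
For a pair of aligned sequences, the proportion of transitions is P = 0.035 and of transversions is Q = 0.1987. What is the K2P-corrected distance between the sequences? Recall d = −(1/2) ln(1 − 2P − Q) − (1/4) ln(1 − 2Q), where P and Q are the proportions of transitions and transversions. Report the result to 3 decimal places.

Under the Kimura two-parameter model, d = −½ ln(1 − 2P − Q) − ¼ ln(1 − 2Q).
1 − 2P − Q = 0.7313, giving −½ ln(0.7313) = 0.156466.
1 − 2Q = 0.6026, giving −¼ ln(0.6026) = 0.126625.
d = 0.156466 + 0.126625 = 0.283091.

0.283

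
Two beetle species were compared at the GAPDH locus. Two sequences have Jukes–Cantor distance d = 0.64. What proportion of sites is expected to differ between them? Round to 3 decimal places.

p = (3/4)(1 − e^(−4d/3)) = 0.75 × (1 − e^(-0.853333)) = 0.75 × (1 − 0.425993) = 0.430505.

0.431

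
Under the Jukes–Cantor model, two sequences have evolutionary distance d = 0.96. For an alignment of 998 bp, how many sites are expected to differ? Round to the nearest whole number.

540

Invert JC69: p = (3/4)(1 − e^(−4d/3)) = 0.75 × (1 − e^(-1.28)) = 0.75 × (1 − 0.278037) = 0.541472.
Expected differing sites = pL ≈ 0.541472 × 998 = 540.389056 ≈ 540.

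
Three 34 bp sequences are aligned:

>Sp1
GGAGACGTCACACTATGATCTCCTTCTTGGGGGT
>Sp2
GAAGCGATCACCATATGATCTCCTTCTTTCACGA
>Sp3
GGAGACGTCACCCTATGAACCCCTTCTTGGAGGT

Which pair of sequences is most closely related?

Sp1 and Sp3

Sp1–Sp2: 11/34 differ, p = 0.324, d = 0.423.
Sp1–Sp3: 4/34 differ, p = 0.118, d = 0.128.
Sp2–Sp3: 11/34 differ, p = 0.324, d = 0.423.
The smallest distance is between Sp1 and Sp3.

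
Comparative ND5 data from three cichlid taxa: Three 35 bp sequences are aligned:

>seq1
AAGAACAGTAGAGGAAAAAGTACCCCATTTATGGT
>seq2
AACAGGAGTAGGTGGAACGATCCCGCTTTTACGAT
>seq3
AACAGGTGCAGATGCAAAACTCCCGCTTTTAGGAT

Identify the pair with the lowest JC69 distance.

seq2 and seq3

seq1–seq2: 14/35 differ, p = 0.400, d = 0.572.
seq1–seq3: 13/35 differ, p = 0.371, d = 0.513.
seq2–seq3: 8/35 differ, p = 0.229, d = 0.273.
The smallest distance is between seq2 and seq3.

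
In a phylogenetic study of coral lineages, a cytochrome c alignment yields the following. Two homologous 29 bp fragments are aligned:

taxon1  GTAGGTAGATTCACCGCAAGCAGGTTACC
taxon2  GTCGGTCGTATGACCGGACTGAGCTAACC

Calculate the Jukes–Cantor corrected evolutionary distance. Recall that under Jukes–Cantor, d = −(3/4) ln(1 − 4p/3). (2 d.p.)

0.53

The sequences differ at 11 of 29 sites, so p = 11/29 ≈ 0.37931.
d = −(3/4) ln(1 − 4p/3) = −0.75 ln(1 − 0.505747) = −0.75 ln(0.494253)
  = −0.75 × (-0.704708) = 0.528531 substitutions/site.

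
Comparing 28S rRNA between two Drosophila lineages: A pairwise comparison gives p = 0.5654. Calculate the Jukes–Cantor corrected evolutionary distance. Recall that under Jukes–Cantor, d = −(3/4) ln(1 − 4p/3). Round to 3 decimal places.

d = −(3/4) ln(1 − 4p/3) = −0.75 ln(1 − 0.753867) = −0.75 ln(0.246133)
  = −0.75 × (-1.401883) = 1.051412 substitutions/site.

1.051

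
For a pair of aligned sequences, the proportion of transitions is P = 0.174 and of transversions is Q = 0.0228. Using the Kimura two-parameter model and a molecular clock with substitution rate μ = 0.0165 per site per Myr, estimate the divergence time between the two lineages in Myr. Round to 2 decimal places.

7.37

Under the Kimura two-parameter model, d = −½ ln(1 − 2P − Q) − ¼ ln(1 − 2Q).
1 − 2P − Q = 0.6292, giving −½ ln(0.6292) = 0.231653.
1 − 2Q = 0.9544, giving −¼ ln(0.9544) = 0.011668.
d = 0.231653 + 0.011668 = 0.243321.
Under a molecular clock d = 2μt, so t = d/(2μ) = 0.243321 / (2 × 0.0165) = 7.37 Myr.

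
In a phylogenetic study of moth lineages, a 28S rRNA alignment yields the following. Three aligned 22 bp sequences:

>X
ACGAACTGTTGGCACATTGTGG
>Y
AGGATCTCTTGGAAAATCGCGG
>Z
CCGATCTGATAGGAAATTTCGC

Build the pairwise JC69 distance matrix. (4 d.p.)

X–Y: 7/22 sites differ → p ≈ 0.318182, d = −0.75 ln(1 − 0.424243) = 0.414052 ≈ 0.4141.
X–Z: 9/22 sites differ → p ≈ 0.409091, d = −0.75 ln(1 − 0.545455) = 0.591344 ≈ 0.5913.
Y–Z: 9/22 sites differ → p ≈ 0.409091, d = −0.75 ln(1 − 0.545455) = 0.591344 ≈ 0.5913.

d(X,Y) = 0.4141, d(X,Z) = 0.5913, d(Y,Z) = 0.5913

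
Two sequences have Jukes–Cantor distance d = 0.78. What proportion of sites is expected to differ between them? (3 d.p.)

p = (3/4)(1 − e^(−4d/3)) = 0.75 × (1 − e^(-1.04)) = 0.75 × (1 − 0.353455) = 0.484909.

0.485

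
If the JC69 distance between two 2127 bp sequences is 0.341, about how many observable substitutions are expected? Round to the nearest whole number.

583

Invert JC69: p = (3/4)(1 − e^(−4d/3)) = 0.75 × (1 − e^(-0.454667)) = 0.75 × (1 − 0.634659) = 0.274006.
Expected differing sites = pL ≈ 0.274006 × 2127 = 582.810762 ≈ 583.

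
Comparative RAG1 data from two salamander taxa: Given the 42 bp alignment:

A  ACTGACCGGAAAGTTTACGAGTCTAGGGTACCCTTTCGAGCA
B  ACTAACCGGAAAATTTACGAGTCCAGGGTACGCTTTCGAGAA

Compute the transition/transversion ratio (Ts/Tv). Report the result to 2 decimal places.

1.50

Transitions are A↔G and C↔T; transversions are all other mismatches.
Transitions: 3. Transversions: 2.
R = 3/2 = 1.50.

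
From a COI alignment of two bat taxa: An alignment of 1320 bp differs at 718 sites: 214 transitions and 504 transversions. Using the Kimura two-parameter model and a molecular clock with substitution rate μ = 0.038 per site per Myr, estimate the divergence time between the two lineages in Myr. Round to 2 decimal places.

12.80

P = 214/1320 ≈ 0.162121 and Q = 504/1320 ≈ 0.381818.
Under the Kimura two-parameter model, d = −½ ln(1 − 2P − Q) − ¼ ln(1 − 2Q).
1 − 2P − Q = 0.29394, giving −½ ln(0.29394) = 0.612190.
1 − 2Q = 0.236364, giving −¼ ln(0.236364) = 0.360596.
d = 0.612190 + 0.360596 = 0.972786.
Under a molecular clock d = 2μt, so t = d/(2μ) = 0.972786 / (2 × 0.038) = 12.80 Myr.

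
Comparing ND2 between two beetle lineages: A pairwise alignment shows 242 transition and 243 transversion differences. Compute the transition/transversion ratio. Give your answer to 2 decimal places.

1.00

R = 242/243 = 0.995884… ≈ 1.00 (to 2 d.p.).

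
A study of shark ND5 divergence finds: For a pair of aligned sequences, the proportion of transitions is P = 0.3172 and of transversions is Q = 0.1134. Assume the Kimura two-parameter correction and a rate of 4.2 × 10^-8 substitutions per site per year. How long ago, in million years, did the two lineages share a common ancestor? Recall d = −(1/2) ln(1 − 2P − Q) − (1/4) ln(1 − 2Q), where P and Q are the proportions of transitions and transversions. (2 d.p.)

Under the Kimura two-parameter model, d = −½ ln(1 − 2P − Q) − ¼ ln(1 − 2Q).
1 − 2P − Q = 0.2522, giving −½ ln(0.2522) = 0.688766.
1 − 2Q = 0.7732, giving −¼ ln(0.7732) = 0.064304.
d = 0.688766 + 0.064304 = 0.753070.
Under a molecular clock d = 2μt, so t = d/(2μ) = 0.753070 / (2 × 4.2 × 10^-8) = 8.97 million years.

8.97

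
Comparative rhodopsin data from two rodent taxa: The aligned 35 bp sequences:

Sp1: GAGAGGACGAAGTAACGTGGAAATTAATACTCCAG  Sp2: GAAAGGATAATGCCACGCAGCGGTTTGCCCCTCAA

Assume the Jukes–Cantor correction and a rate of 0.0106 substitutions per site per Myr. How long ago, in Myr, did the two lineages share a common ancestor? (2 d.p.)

40.95

The sequences differ at 18 of 35 sites, so p = 18/35 ≈ 0.514286.
d = −(3/4) ln(1 − 4p/3) = −0.75 ln(1 − 0.685715) = −0.75 ln(0.314285)
  = −0.75 × (-1.157455) = 0.868091 substitutions/site.
Under a molecular clock d = 2μt, so t = d/(2μ) = 0.868091 / (2 × 0.0106) = 40.95 Myr.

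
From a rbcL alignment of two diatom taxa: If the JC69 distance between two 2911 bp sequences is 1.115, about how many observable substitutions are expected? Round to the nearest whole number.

1690

Invert JC69: p = (3/4)(1 − e^(−4d/3)) = 0.75 × (1 − e^(-1.486667)) = 0.75 × (1 − 0.226125) = 0.580406.
Expected differing sites = pL ≈ 0.580406 × 2911 = 1689.561866 ≈ 1690.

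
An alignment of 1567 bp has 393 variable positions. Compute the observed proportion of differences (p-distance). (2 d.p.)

0.25

p = 393/1567 = 0.250797… ≈ 0.25 (to 2 d.p.).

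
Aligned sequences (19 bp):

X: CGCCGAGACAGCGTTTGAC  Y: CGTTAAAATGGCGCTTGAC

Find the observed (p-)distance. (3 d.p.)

The sequences differ at 7 of 19 positions (sites 3, 4, 5, 7, 9, 10, 14).
p = 7/19 = 0.368421… ≈ 0.368 (to 3 d.p.).

0.368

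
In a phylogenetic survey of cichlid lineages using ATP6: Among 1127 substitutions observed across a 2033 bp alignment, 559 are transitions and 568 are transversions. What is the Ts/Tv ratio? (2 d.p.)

R = 559/568 = 0.984154… ≈ 0.98 (to 2 d.p.).

0.98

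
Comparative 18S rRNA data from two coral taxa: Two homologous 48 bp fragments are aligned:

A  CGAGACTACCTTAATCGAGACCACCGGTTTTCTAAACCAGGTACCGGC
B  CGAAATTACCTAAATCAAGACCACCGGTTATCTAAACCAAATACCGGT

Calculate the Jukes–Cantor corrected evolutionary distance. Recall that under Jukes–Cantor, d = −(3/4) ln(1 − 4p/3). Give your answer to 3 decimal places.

The sequences differ at 8 of 48 sites (4, 6, 12, 17, 30, 40, 41, 48), so p = 8/48 ≈ 0.166667.
d = −(3/4) ln(1 − 4p/3) = −0.75 ln(1 − 0.222223) = −0.75 ln(0.777777)
  = −0.75 × (-0.251315) = 0.188486 substitutions/site.

0.188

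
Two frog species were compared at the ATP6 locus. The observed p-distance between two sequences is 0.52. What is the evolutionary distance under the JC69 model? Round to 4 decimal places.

d = −(3/4) ln(1 − 4p/3) = −0.75 ln(1 − 0.693333) = −0.75 ln(0.306667)
  = −0.75 × (-1.181993) = 0.886495 substitutions/site.

0.8865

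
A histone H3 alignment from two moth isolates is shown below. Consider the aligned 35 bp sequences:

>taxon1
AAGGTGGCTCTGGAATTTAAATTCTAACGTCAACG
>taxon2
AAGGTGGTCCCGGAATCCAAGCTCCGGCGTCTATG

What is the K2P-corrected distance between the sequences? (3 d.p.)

0.550

Of 35 sites, 11 differences are transitions and 1 are transversions, so P = 11/35 ≈ 0.314286 and Q = 1/35 ≈ 0.028571.
Under the Kimura two-parameter model, d = −½ ln(1 − 2P − Q) − ¼ ln(1 − 2Q).
1 − 2P − Q = 0.342857, giving −½ ln(0.342857) = 0.535221.
1 − 2Q = 0.942858, giving −¼ ln(0.942858) = 0.014710.
d = 0.535221 + 0.014710 = 0.549931.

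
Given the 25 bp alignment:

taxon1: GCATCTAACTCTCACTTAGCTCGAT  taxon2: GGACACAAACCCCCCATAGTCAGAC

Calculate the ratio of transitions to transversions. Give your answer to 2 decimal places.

1.17

Transitions are A↔G and C↔T; transversions are all other mismatches.
Transitions: 7. Transversions: 6.
R = 7/6 = 1.166666… ≈ 1.17 (to 2 d.p.).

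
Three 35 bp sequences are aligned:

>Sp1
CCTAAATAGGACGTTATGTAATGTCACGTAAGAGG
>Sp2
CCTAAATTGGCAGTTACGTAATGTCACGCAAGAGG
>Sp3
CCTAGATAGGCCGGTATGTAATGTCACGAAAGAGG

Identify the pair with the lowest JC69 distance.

Sp1 and Sp3

Sp1–Sp2: 5/35 differ, p = 0.143, d = 0.158.
Sp1–Sp3: 4/35 differ, p = 0.114, d = 0.124.
Sp2–Sp3: 6/35 differ, p = 0.171, d = 0.195.
The smallest distance is between Sp1 and Sp3.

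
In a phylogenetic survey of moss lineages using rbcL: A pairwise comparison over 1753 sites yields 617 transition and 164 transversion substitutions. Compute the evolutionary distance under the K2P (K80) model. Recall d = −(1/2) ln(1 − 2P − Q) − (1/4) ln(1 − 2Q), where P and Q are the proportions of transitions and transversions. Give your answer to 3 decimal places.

0.850

P = 617/1753 ≈ 0.351968 and Q = 164/1753 ≈ 0.093554.
Under the Kimura two-parameter model, d = −½ ln(1 − 2P − Q) − ¼ ln(1 − 2Q).
1 − 2P − Q = 0.20251, giving −½ ln(0.20251) = 0.798483.
1 − 2Q = 0.812892, giving −¼ ln(0.812892) = 0.051789.
d = 0.798483 + 0.051789 = 0.850272.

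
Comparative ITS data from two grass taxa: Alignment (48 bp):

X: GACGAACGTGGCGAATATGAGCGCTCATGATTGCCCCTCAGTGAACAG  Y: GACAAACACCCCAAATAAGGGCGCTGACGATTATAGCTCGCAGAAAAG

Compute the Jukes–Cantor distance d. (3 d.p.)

0.520

The sequences differ at 18 of 48 sites, so p = 18/48 = 0.375.
d = −(3/4) ln(1 − 4p/3) = −0.75 ln(1 − 0.5) = −0.75 ln(0.5)
  = −0.75 × (-0.693147) = 0.519860 substitutions/site.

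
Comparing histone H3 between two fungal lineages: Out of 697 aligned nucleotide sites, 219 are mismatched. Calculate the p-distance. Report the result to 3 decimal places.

p = 219/697 = 0.314203… ≈ 0.314 (to 3 d.p.).

0.314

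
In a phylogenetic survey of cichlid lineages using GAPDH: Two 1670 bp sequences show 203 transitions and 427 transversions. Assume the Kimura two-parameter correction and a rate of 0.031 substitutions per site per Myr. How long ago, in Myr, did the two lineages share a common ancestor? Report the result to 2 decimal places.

P = 203/1670 ≈ 0.121557 and Q = 427/1670 ≈ 0.255689.
Under the Kimura two-parameter model, d = −½ ln(1 − 2P − Q) − ¼ ln(1 − 2Q).
1 − 2P − Q = 0.501197, giving −½ ln(0.501197) = 0.345378.
1 − 2Q = 0.488622, giving −¼ ln(0.488622) = 0.179042.
d = 0.345378 + 0.179042 = 0.524420.
Under a molecular clock d = 2μt, so t = d/(2μ) = 0.524420 / (2 × 0.031) = 8.46 Myr.

8.46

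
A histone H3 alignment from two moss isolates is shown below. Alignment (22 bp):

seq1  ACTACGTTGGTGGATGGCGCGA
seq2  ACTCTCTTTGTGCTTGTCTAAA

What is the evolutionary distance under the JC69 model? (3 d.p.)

The sequences differ at 10 of 22 sites (4, 5, 6, 9, 13, 14, 17, 19, 20, 21), so p = 10/22 ≈ 0.454545.
d = −(3/4) ln(1 − 4p/3) = −0.75 ln(1 − 0.60606) = −0.75 ln(0.39394)
  = −0.75 × (-0.931557) = 0.698668 substitutions/site.

0.699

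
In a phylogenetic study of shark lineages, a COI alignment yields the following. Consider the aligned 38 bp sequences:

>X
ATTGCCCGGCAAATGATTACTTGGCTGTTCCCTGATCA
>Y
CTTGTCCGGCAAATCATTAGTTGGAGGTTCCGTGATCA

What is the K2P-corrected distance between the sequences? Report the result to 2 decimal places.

0.21

Of 38 sites, 1 differences are transitions and 6 are transversions, so P = 1/38 ≈ 0.026316 and Q = 6/38 ≈ 0.157895.
Under the Kimura two-parameter model, d = −½ ln(1 − 2P − Q) − ¼ ln(1 − 2Q).
1 − 2P − Q = 0.789473, giving −½ ln(0.789473) = 0.118195.
1 − 2Q = 0.68421, giving −¼ ln(0.68421) = 0.094873.
d = 0.118195 + 0.094873 = 0.213068.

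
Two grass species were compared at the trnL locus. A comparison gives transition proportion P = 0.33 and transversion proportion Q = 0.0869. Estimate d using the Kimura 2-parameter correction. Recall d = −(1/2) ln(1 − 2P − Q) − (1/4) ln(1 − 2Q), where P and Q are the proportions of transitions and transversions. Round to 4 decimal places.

Under the Kimura two-parameter model, d = −½ ln(1 − 2P − Q) − ¼ ln(1 − 2Q).
1 − 2P − Q = 0.2531, giving −½ ln(0.2531) = 0.686985.
1 − 2Q = 0.8262, giving −¼ ln(0.8262) = 0.047730.
d = 0.686985 + 0.047730 = 0.734715.

0.7347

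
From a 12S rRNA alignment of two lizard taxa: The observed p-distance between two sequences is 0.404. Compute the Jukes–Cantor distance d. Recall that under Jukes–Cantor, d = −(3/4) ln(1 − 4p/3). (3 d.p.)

0.580

d = −(3/4) ln(1 − 4p/3) = −0.75 ln(1 − 0.538667) = −0.75 ln(0.461333)
  = −0.75 × (-0.773635) = 0.580226 substitutions/site.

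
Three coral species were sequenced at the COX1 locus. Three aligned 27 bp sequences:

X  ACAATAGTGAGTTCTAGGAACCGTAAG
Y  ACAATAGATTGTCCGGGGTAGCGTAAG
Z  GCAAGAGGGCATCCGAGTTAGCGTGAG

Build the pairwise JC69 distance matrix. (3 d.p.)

X–Y: 8/27 sites differ → p ≈ 0.296296, d = −0.75 ln(1 − 0.395061) = 0.376971 ≈ 0.377.
X–Z: 11/27 sites differ → p ≈ 0.407407, d = −0.75 ln(1 − 0.543209) = 0.587647 ≈ 0.588.
Y–Z: 9/27 sites differ → p ≈ 0.333333, d = −0.75 ln(1 − 0.444444) = 0.440839 ≈ 0.441.

d(X,Y) = 0.377, d(X,Z) = 0.588, d(Y,Z) = 0.441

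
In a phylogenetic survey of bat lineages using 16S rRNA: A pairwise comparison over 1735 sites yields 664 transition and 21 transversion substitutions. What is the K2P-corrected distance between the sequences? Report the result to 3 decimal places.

P = 664/1735 ≈ 0.382709 and Q = 21/1735 ≈ 0.012104.
Under the Kimura two-parameter model, d = −½ ln(1 − 2P − Q) − ¼ ln(1 − 2Q).
1 − 2P − Q = 0.222478, giving −½ ln(0.222478) = 0.751464.
1 − 2Q = 0.975792, giving −¼ ln(0.975792) = 0.006126.
d = 0.751464 + 0.006126 = 0.757590.

0.758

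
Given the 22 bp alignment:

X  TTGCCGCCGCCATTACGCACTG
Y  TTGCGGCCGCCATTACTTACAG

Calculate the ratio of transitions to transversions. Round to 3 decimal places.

0.333

Transitions are A↔G and C↔T; transversions are all other mismatches.
Transitions: 1. Transversions: 3.
R = 1/3 = 0.333333… ≈ 0.333 (to 3 d.p.).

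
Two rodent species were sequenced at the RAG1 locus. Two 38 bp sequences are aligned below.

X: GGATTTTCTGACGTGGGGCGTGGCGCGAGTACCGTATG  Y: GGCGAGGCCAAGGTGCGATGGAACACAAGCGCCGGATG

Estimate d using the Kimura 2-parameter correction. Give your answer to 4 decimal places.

Of 38 sites, 10 differences are transitions and 9 are transversions, so P = 10/38 ≈ 0.263158 and Q = 9/38 ≈ 0.236842.
Under the Kimura two-parameter model, d = −½ ln(1 − 2P − Q) − ¼ ln(1 − 2Q).
1 − 2P − Q = 0.236842, giving −½ ln(0.236842) = 0.720181.
1 − 2Q = 0.526316, giving −¼ ln(0.526316) = 0.160463.
d = 0.720181 + 0.160463 = 0.880644.

0.8806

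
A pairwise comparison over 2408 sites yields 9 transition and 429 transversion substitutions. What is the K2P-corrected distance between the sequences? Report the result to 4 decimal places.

0.2128

P = 9/2408 ≈ 0.003738 and Q = 429/2408 ≈ 0.178156.
Under the Kimura two-parameter model, d = −½ ln(1 − 2P − Q) − ¼ ln(1 − 2Q).
1 − 2P − Q = 0.814368, giving −½ ln(0.814368) = 0.102671.
1 − 2Q = 0.643688, giving −¼ ln(0.643688) = 0.110135.
d = 0.102671 + 0.110135 = 0.212806.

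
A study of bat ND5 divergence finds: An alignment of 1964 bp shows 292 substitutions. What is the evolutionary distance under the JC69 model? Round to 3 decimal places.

p = 292/1964 ≈ 0.148676.
d = −(3/4) ln(1 − 4p/3) = −0.75 ln(1 − 0.198235) = −0.75 ln(0.801765)
  = −0.75 × (-0.220940) = 0.165705 substitutions/site.

0.166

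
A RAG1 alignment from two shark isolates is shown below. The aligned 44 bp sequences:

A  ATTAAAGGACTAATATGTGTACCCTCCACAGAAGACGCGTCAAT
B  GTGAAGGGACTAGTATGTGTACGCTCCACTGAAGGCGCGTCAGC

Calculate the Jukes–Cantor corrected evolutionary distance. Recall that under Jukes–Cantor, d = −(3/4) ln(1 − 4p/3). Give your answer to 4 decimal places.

0.2388

The sequences differ at 9 of 44 sites (1, 3, 6, 13, 23, 30, 35, 43, 44), so p = 9/44 ≈ 0.204545.
d = −(3/4) ln(1 − 4p/3) = −0.75 ln(1 − 0.272727) = −0.75 ln(0.727273)
  = −0.75 × (-0.318453) = 0.238840 substitutions/site.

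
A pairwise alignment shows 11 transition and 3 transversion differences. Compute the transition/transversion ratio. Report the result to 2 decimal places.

3.67

R = 11/3 = 3.666666… ≈ 3.67 (to 2 d.p.).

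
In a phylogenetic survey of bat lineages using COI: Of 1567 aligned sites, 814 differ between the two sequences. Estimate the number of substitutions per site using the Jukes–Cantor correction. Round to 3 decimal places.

p = 814/1567 ≈ 0.519464.
d = −(3/4) ln(1 − 4p/3) = −0.75 ln(1 − 0.692619) = −0.75 ln(0.307381)
  = −0.75 × (-1.179667) = 0.884750 substitutions/site.

0.885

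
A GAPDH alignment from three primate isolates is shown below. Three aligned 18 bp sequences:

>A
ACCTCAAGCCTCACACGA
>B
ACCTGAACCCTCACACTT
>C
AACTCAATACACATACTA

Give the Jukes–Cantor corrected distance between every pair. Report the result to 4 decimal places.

d(A,B) = 0.2635, d(A,C) = 0.4408, d(B,C) = 0.5482

A–B: 4/18 sites differ → p ≈ 0.222222, d = −0.75 ln(1 − 0.296296) = 0.263548 ≈ 0.2635.
A–C: 6/18 sites differ → p ≈ 0.333333, d = −0.75 ln(1 − 0.444444) = 0.440839 ≈ 0.4408.
B–C: 7/18 sites differ → p ≈ 0.388889, d = −0.75 ln(1 − 0.518519) = 0.548166 ≈ 0.5482.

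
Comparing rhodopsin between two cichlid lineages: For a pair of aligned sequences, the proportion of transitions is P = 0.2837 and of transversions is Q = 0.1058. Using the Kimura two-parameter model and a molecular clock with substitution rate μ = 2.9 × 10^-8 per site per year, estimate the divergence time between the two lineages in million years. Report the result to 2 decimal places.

Under the Kimura two-parameter model, d = −½ ln(1 − 2P − Q) − ¼ ln(1 − 2Q).
1 − 2P − Q = 0.3268, giving −½ ln(0.3268) = 0.559203.
1 − 2Q = 0.7884, giving −¼ ln(0.7884) = 0.059437.
d = 0.559203 + 0.059437 = 0.618640.
Under a molecular clock d = 2μt, so t = d/(2μ) = 0.618640 / (2 × 2.9 × 10^-8) = 10.67 million years.

10.67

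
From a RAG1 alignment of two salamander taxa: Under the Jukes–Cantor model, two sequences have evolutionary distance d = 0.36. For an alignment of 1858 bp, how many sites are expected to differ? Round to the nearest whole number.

Invert JC69: p = (3/4)(1 − e^(−4d/3)) = 0.75 × (1 − e^(-0.48)) = 0.75 × (1 − 0.618783) = 0.285913.
Expected differing sites = pL ≈ 0.285913 × 1858 = 531.226354 ≈ 531.

531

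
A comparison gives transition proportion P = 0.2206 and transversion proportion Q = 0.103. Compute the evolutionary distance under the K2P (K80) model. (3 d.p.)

Under the Kimura two-parameter model, d = −½ ln(1 − 2P − Q) − ¼ ln(1 − 2Q).
1 − 2P − Q = 0.4558, giving −½ ln(0.4558) = 0.392851.
1 − 2Q = 0.794, giving −¼ ln(0.794) = 0.057668.
d = 0.392851 + 0.057668 = 0.450519.

0.451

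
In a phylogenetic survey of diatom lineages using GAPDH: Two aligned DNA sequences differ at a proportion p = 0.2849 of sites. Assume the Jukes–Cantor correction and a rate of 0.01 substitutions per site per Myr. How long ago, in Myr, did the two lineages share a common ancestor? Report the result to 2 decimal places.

d = −(3/4) ln(1 − 4p/3) = −0.75 ln(1 − 0.379867) = −0.75 ln(0.620133)
  = −0.75 × (-0.477821) = 0.358366 substitutions/site.
Under a molecular clock d = 2μt, so t = d/(2μ) = 0.358366 / (2 × 0.01) = 17.92 Myr.

17.92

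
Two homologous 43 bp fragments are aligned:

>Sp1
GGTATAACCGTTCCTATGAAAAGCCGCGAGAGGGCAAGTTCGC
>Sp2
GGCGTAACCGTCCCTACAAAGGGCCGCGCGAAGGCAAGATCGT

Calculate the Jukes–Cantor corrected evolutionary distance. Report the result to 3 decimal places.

The sequences differ at 11 of 43 sites, so p = 11/43 ≈ 0.255814.
d = −(3/4) ln(1 − 4p/3) = −0.75 ln(1 − 0.341085) = −0.75 ln(0.658915)
  = −0.75 × (-0.417161) = 0.312871 substitutions/site.

0.313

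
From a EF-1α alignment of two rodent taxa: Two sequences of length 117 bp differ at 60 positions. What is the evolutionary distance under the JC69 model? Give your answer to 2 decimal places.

0.86

p = 60/117 ≈ 0.512821.
d = −(3/4) ln(1 − 4p/3) = −0.75 ln(1 − 0.683761) = −0.75 ln(0.316239)
  = −0.75 × (-1.151257) = 0.863443 substitutions/site.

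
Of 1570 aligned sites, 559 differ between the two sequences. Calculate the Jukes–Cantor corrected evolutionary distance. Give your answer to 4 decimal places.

p = 559/1570 ≈ 0.356051.
d = −(3/4) ln(1 − 4p/3) = −0.75 ln(1 − 0.474735) = −0.75 ln(0.525265)
  = −0.75 × (-0.643852) = 0.482889 substitutions/site.

0.4829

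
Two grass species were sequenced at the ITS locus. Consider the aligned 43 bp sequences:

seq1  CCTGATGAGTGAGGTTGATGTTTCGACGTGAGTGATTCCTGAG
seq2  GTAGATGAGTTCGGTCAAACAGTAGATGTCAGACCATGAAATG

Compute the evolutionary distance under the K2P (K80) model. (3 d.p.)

Of 43 sites, 5 differences are transitions and 18 are transversions, so P = 5/43 ≈ 0.116279 and Q = 18/43 ≈ 0.418605.
Under the Kimura two-parameter model, d = −½ ln(1 − 2P − Q) − ¼ ln(1 − 2Q).
1 − 2P − Q = 0.348837, giving −½ ln(0.348837) = 0.526575.
1 − 2Q = 0.16279, giving −¼ ln(0.16279) = 0.453824.
d = 0.526575 + 0.453824 = 0.980399.

0.980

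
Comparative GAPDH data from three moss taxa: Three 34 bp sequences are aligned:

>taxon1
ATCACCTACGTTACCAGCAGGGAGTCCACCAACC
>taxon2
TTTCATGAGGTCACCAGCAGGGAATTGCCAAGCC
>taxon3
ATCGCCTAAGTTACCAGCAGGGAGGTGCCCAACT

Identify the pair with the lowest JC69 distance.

taxon1 and taxon3

taxon1–taxon2: 14/34 differ, p = 0.412, d = 0.597.
taxon1–taxon3: 7/34 differ, p = 0.206, d = 0.241.
taxon2–taxon3: 13/34 differ, p = 0.382, d = 0.535.
The smallest distance is between taxon1 and taxon3.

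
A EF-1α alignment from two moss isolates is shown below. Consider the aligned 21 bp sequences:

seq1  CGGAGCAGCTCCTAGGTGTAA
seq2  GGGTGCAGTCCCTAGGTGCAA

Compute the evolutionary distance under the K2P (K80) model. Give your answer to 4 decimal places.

Of 21 sites, 3 differences are transitions and 2 are transversions, so P = 3/21 ≈ 0.142857 and Q = 2/21 ≈ 0.095238.
Under the Kimura two-parameter model, d = −½ ln(1 − 2P − Q) − ¼ ln(1 − 2Q).
1 − 2P − Q = 0.619048, giving −½ ln(0.619048) = 0.239786.
1 − 2Q = 0.809524, giving −¼ ln(0.809524) = 0.052827.
d = 0.239786 + 0.052827 = 0.292613.

0.2926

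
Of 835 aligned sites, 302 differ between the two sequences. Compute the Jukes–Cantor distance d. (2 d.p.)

p = 302/835 ≈ 0.361677.
d = −(3/4) ln(1 − 4p/3) = −0.75 ln(1 − 0.482236) = −0.75 ln(0.517764)
  = −0.75 × (-0.658236) = 0.493677 substitutions/site.

0.49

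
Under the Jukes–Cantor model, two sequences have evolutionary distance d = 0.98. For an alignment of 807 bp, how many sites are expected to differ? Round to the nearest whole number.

441

Invert JC69: p = (3/4)(1 − e^(−4d/3)) = 0.75 × (1 − e^(-1.306667)) = 0.75 × (1 − 0.270721) = 0.546959.
Expected differing sites = pL ≈ 0.546959 × 807 = 441.395913 ≈ 441.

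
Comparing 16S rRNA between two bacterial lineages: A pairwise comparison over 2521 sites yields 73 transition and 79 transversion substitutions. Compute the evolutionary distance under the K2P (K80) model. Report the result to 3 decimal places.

0.063

P = 73/2521 ≈ 0.028957 and Q = 79/2521 ≈ 0.031337.
Under the Kimura two-parameter model, d = −½ ln(1 − 2P − Q) − ¼ ln(1 − 2Q).
1 − 2P − Q = 0.910749, giving −½ ln(0.910749) = 0.046744.
1 − 2Q = 0.937326, giving −¼ ln(0.937326) = 0.016181.
d = 0.046744 + 0.016181 = 0.062925.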